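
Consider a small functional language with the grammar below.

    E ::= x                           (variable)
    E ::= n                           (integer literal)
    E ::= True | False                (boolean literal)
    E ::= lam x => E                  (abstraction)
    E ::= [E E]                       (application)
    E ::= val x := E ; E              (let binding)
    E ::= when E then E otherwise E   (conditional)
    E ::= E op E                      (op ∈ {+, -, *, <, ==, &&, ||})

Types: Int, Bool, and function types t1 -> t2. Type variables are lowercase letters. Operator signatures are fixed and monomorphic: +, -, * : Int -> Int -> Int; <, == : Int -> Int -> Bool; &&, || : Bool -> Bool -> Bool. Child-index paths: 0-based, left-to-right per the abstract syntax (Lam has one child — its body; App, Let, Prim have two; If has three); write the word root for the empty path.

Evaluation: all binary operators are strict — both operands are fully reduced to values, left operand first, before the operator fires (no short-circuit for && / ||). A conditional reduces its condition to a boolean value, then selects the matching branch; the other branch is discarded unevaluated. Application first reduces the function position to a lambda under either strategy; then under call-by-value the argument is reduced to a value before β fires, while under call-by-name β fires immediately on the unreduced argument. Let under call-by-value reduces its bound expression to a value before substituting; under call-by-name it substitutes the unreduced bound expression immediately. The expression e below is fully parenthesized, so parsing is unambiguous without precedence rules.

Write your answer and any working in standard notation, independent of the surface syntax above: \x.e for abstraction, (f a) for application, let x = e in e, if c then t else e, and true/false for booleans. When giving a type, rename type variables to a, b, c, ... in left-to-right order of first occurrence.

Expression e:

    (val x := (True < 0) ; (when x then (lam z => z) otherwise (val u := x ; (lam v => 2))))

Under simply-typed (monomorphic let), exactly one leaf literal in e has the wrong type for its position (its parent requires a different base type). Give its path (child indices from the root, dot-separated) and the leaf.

Working:
  unify Bool ~ Int
  FAIL: mismatch Bool ~ Int

Answer: 0.0 : true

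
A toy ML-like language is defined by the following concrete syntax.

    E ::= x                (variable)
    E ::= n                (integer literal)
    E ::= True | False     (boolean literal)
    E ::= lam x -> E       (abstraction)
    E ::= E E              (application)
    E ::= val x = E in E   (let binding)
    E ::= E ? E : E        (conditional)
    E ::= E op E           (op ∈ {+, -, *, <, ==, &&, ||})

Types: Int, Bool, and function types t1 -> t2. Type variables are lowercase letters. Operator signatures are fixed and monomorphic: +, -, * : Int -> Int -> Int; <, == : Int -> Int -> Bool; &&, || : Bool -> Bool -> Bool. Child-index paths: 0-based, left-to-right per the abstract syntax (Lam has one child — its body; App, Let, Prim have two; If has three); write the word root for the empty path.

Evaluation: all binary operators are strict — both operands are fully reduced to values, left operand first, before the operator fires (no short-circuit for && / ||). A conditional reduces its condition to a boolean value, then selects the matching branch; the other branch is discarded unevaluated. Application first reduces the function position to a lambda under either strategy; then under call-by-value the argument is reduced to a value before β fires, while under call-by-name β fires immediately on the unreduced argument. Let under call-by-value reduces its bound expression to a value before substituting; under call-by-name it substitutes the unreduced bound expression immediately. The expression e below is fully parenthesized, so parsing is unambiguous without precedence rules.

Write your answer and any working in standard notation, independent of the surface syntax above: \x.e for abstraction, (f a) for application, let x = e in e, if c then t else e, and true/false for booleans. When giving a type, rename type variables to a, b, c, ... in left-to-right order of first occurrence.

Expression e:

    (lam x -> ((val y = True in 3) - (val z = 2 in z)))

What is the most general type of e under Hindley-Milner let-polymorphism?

Trace:
let y : Bool
  unify Int ~ Int
let z : Int
z : Int
  unify Int ~ Int
\x._ : a -> Int

Answer: a -> Int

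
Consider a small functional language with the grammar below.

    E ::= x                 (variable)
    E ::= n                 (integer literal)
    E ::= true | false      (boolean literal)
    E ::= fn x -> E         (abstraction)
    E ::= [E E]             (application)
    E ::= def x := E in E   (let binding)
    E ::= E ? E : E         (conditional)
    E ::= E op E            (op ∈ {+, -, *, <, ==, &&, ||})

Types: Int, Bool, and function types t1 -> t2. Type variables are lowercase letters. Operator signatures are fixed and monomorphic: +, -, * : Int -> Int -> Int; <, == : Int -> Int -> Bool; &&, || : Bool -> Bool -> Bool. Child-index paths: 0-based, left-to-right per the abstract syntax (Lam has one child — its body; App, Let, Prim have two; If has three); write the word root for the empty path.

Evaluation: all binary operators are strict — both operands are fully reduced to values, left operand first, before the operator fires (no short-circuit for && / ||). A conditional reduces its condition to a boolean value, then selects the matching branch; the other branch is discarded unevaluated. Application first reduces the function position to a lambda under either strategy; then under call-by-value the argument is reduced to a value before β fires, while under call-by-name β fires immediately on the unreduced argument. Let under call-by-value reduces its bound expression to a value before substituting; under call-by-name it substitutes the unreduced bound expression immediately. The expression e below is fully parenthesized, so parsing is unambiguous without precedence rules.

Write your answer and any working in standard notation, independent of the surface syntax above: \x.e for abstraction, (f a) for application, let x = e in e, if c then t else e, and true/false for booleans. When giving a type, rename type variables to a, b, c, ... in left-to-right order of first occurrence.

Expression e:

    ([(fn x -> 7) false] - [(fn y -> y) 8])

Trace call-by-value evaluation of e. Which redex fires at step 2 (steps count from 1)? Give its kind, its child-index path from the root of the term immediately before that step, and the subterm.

Working:
step 0: (((\x.7) false) - ((\y.y) 8))
step 1: [beta@0] (7 - ((\y.y) 8))
step 2: [beta@1] (7 - 8)

Answer: beta at 1 : ((\y.y) 8)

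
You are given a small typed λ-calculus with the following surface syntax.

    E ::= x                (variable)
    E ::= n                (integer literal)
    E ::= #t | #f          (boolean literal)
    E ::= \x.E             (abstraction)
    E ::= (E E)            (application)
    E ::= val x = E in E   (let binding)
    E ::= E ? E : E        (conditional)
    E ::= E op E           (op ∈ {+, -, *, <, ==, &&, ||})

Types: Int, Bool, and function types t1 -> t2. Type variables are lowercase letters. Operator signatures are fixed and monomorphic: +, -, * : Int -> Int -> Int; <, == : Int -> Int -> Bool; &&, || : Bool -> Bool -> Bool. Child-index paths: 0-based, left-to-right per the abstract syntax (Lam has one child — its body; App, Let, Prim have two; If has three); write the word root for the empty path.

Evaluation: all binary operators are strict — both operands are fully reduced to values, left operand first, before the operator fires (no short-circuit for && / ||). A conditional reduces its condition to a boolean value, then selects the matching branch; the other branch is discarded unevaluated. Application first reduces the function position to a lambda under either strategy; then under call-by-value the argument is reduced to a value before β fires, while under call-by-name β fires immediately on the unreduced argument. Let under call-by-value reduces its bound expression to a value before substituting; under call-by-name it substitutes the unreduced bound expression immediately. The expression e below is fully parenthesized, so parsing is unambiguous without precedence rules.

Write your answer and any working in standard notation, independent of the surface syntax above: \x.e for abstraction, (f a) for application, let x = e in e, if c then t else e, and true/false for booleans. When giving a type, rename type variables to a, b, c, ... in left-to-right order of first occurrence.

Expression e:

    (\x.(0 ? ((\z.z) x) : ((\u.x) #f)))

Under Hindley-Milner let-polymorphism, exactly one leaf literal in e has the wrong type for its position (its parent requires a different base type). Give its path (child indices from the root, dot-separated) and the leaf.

Derivation:
  unify Int ~ Bool
  FAIL: mismatch Int ~ Bool

Answer: 0.0 : 0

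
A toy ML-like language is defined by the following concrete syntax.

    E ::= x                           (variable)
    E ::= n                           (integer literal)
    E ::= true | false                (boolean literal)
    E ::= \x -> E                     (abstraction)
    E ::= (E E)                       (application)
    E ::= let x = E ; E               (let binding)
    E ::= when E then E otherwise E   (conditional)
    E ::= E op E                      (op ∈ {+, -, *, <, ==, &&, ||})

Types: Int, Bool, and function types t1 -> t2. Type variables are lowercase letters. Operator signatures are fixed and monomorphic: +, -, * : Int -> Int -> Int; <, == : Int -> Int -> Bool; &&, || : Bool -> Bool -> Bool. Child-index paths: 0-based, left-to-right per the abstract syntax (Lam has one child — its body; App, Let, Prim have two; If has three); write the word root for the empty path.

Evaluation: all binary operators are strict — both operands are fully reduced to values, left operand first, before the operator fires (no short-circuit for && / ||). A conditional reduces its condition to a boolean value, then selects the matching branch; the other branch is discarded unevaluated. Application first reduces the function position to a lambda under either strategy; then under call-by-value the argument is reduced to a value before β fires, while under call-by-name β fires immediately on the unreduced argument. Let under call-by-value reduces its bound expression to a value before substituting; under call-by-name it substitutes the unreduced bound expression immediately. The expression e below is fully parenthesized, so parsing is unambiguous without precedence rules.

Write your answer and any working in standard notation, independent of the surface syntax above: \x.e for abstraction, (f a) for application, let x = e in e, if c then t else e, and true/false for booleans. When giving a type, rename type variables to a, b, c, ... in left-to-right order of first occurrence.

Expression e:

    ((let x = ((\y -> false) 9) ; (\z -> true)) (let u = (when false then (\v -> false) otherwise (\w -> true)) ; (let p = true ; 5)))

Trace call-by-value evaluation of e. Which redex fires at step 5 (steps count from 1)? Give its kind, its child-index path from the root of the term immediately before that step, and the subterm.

Answer: let at 1 : (let p = true in 5)

Trace:
step 0: ((let x = ((\y.false) 9) in (\z.true)) (let u = (if false then (\v.false) else (\w.true)) in (let p = true in 5)))
step 1: [beta@0.0] ((let x = false in (\z.true)) (let u = (if false then (\v.false) else (\w.true)) in (let p = true in 5)))
step 2: [let@0] ((\z.true) (let u = (if false then (\v.false) else (\w.true)) in (let p = true in 5)))
step 3: [if@1.0] ((\z.true) (let u = (\w.true) in (let p = true in 5)))
step 4: [let@1] ((\z.true) (let p = true in 5))
step 5: [let@1] ((\z.true) 5)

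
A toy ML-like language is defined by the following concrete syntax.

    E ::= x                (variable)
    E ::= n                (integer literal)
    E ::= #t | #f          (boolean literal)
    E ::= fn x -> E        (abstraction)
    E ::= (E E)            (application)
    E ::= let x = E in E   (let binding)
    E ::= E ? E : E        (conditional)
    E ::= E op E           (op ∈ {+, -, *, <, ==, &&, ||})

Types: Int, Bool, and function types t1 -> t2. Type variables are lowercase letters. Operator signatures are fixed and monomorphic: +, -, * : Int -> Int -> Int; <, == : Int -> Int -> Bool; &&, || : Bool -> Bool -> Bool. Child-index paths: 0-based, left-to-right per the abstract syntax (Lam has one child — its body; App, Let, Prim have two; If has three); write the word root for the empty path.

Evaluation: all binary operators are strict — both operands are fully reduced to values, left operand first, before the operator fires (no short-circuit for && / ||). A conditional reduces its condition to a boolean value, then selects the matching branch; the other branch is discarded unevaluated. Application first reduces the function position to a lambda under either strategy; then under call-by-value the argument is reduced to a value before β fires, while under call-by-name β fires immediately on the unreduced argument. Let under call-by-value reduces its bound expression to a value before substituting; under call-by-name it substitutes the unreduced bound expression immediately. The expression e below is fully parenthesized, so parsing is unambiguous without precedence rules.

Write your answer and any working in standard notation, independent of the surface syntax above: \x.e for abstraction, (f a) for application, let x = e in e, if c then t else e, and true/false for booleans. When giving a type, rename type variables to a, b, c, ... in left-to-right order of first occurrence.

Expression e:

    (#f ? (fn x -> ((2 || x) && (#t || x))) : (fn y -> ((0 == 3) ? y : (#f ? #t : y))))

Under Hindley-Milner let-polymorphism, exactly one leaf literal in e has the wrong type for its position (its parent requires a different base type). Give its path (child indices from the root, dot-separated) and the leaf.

Answer: 1.0.0.0 : 2

Working:
  unify Bool ~ Bool
  unify Int ~ Bool
  FAIL: mismatch Int ~ Bool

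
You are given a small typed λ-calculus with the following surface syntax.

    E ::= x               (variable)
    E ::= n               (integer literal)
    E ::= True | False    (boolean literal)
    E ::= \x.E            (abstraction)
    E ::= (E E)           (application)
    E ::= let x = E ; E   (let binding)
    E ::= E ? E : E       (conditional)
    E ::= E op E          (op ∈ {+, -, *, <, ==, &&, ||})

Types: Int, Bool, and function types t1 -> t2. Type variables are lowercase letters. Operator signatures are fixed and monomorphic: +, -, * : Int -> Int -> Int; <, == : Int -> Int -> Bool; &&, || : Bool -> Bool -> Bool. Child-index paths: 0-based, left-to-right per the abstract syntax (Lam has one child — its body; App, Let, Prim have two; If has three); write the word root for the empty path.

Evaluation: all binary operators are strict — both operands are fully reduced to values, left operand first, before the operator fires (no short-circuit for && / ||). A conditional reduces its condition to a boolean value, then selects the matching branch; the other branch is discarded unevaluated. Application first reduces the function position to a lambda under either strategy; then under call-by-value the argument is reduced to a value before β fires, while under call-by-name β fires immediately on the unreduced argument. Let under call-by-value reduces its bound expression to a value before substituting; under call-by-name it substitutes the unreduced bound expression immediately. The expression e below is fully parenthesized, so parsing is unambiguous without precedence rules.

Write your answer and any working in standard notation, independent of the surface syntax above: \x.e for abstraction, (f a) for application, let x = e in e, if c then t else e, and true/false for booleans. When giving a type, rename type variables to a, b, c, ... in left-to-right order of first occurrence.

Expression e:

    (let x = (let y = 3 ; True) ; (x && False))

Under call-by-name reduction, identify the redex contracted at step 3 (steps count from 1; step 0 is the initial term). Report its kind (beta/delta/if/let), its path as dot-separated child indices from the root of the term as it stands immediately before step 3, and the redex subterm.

Answer: delta at root : (true && false)

Working:
step 0: (let x = (let y = 3 in true) in (x && false))
step 1: [let@root] ((let y = 3 in true) && false)
step 2: [let@0] (true && false)
step 3: [delta@root] false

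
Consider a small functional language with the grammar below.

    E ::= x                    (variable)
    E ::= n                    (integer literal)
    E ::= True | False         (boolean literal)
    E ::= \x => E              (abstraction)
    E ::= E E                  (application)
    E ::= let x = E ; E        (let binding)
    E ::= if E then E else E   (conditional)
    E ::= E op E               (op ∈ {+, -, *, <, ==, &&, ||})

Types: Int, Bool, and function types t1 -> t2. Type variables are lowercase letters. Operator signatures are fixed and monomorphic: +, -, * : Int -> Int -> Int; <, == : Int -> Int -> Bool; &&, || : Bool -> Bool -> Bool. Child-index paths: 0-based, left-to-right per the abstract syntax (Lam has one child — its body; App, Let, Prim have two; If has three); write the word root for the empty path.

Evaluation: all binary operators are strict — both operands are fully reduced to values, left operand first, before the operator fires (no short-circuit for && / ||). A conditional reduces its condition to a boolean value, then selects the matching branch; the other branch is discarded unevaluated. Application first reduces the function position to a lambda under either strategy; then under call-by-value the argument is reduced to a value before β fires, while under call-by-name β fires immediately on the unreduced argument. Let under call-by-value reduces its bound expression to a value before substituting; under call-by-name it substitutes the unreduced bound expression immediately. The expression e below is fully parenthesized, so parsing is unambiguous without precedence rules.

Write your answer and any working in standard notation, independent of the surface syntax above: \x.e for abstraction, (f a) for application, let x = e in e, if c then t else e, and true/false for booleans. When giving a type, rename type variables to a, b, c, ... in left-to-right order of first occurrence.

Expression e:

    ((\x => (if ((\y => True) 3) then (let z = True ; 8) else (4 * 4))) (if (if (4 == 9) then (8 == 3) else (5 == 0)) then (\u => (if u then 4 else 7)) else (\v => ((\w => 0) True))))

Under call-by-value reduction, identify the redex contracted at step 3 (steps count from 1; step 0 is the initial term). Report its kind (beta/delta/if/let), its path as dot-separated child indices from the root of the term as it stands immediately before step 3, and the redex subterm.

Answer: delta at 1.0 : (5 == 0)

Working:
step 0: ((\x.(if ((\y.true) 3) then (let z = true in 8) else (4 * 4))) (if (if (4 == 9) then (8 == 3) else (5 == 0)) then (\u.(if u then 4 else 7)) else (\v.((\w.0) true))))
step 1: [delta@1.0.0] ((\x.(if ((\y.true) 3) then (let z = true in 8) else (4 * 4))) (if (if false then (8 == 3) else (5 == 0)) then (\u.(if u then 4 else 7)) else (\v.((\w.0) true))))
step 2: [if@1.0] ((\x.(if ((\y.true) 3) then (let z = true in 8) else (4 * 4))) (if (5 == 0) then (\u.(if u then 4 else 7)) else (\v.((\w.0) true))))
step 3: [delta@1.0] ((\x.(if ((\y.true) 3) then (let z = true in 8) else (4 * 4))) (if false then (\u.(if u then 4 else 7)) else (\v.((\w.0) true))))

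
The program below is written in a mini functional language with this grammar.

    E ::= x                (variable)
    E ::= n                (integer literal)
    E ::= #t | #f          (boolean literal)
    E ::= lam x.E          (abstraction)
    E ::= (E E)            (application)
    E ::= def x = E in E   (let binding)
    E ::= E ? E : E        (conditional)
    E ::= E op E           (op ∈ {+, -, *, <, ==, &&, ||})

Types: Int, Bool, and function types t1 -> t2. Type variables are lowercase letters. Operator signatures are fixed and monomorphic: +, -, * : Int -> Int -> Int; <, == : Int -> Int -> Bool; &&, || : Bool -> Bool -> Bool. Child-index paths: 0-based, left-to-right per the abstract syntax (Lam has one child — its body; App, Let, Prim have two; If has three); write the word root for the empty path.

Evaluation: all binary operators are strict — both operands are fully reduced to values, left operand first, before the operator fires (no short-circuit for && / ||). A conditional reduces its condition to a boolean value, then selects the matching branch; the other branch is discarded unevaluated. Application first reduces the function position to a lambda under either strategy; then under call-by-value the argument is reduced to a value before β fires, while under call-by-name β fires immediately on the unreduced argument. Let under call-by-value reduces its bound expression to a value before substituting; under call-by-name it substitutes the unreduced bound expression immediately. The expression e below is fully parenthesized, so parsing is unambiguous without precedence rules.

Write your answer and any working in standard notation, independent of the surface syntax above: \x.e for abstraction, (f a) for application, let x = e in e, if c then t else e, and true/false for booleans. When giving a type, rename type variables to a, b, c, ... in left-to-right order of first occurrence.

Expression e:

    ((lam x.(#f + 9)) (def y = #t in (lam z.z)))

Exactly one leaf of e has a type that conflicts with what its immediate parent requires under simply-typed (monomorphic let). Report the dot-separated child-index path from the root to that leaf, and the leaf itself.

Derivation:
  unify Bool ~ Int
  FAIL: mismatch Bool ~ Int

Answer: 0.0.0 : false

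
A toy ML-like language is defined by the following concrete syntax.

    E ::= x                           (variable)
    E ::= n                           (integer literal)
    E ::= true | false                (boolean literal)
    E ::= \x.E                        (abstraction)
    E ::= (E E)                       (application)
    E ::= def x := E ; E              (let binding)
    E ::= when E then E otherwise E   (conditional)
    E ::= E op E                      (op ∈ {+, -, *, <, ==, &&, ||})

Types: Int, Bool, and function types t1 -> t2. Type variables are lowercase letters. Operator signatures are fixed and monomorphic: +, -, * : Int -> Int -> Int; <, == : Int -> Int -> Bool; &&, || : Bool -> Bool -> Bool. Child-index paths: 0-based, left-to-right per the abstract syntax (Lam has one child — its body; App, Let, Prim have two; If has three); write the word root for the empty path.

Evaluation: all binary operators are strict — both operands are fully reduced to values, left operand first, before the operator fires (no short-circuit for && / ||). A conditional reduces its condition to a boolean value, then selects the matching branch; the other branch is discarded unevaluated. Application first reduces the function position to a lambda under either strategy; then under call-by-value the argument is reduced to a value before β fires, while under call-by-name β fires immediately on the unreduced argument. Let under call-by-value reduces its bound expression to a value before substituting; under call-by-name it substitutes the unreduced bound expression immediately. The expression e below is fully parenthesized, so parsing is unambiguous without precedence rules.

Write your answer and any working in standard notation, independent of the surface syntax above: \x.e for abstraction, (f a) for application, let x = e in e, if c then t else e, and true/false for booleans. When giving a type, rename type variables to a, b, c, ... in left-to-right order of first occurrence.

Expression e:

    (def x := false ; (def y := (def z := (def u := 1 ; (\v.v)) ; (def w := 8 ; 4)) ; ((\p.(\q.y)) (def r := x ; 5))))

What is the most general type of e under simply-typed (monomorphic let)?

Answer: a -> Int

Working:
let x : Bool
let u : Int
v : a
\v._ : a -> a
let z : a -> a
let w : Int
let y : Int
y : Int
\q._ : c -> Int
\p._ : b -> c -> Int
x : Bool
let r : Bool
  unify b -> c -> Int ~ Int -> d
  unify b ~ Int
  unify c -> Int ~ d
_ _ : c -> Int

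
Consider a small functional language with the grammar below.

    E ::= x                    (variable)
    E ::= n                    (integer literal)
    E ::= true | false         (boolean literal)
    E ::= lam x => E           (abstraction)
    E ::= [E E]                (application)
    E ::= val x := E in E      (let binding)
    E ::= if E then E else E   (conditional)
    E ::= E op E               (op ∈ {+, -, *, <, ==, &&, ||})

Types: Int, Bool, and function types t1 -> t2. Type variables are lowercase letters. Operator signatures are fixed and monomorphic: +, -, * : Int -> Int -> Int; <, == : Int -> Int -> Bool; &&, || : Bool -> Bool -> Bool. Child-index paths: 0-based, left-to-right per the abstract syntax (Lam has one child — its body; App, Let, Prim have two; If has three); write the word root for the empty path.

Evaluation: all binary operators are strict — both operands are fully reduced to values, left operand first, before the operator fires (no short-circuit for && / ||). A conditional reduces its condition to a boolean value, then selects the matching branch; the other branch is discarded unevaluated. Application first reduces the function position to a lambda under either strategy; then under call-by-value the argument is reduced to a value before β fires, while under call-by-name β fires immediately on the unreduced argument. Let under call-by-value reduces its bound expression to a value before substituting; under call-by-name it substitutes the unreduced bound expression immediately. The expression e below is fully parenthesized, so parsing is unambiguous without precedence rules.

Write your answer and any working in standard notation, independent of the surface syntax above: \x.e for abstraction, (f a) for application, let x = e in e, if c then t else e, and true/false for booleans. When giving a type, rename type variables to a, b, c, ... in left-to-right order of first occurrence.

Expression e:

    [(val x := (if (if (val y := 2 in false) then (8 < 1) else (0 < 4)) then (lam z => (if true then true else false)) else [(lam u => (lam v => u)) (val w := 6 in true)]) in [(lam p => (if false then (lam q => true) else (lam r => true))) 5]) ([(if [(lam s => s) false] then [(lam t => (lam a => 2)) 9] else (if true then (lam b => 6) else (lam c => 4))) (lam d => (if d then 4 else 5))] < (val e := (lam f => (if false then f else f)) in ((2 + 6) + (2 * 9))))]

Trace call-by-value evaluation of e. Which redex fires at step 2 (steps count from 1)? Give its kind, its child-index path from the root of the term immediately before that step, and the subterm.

Answer: if at 0.0.0 : (if false then (8 < 1) else (0 < 4))

Derivation:
step 0: ((let x = (if (if (let y = 2 in false) then (8 < 1) else (0 < 4)) then (\z.(if true then true else false)) else ((\u.(\v.u)) (let w = 6 in true))) in ((\p.(if false then (\q.true) else (\r.true))) 5)) (((if ((\s.s) false) then ((\t.(\a.2)) 9) else (if true then (\b.6) else (\c.4))) (\d.(if d then 4 else 5))) < (let e = (\f.(if false then f else f)) in ((2 + 6) + (2 * 9)))))
step 1: [let@0.0.0.0] ((let x = (if (if false then (8 < 1) else (0 < 4)) then (\z.(if true then true else false)) else ((\u.(\v.u)) (let w = 6 in true))) in ((\p.(if false then (\q.true) else (\r.true))) 5)) (((if ((\s.s) false) then ((\t.(\a.2)) 9) else (if true then (\b.6) else (\c.4))) (\d.(if d then 4 else 5))) < (let e = (\f.(if false then f else f)) in ((2 + 6) + (2 * 9)))))
step 2: [if@0.0.0] ((let x = (if (0 < 4) then (\z.(if true then true else false)) else ((\u.(\v.u)) (let w = 6 in true))) in ((\p.(if false then (\q.true) else (\r.true))) 5)) (((if ((\s.s) false) then ((\t.(\a.2)) 9) else (if true then (\b.6) else (\c.4))) (\d.(if d then 4 else 5))) < (let e = (\f.(if false then f else f)) in ((2 + 6) + (2 * 9)))))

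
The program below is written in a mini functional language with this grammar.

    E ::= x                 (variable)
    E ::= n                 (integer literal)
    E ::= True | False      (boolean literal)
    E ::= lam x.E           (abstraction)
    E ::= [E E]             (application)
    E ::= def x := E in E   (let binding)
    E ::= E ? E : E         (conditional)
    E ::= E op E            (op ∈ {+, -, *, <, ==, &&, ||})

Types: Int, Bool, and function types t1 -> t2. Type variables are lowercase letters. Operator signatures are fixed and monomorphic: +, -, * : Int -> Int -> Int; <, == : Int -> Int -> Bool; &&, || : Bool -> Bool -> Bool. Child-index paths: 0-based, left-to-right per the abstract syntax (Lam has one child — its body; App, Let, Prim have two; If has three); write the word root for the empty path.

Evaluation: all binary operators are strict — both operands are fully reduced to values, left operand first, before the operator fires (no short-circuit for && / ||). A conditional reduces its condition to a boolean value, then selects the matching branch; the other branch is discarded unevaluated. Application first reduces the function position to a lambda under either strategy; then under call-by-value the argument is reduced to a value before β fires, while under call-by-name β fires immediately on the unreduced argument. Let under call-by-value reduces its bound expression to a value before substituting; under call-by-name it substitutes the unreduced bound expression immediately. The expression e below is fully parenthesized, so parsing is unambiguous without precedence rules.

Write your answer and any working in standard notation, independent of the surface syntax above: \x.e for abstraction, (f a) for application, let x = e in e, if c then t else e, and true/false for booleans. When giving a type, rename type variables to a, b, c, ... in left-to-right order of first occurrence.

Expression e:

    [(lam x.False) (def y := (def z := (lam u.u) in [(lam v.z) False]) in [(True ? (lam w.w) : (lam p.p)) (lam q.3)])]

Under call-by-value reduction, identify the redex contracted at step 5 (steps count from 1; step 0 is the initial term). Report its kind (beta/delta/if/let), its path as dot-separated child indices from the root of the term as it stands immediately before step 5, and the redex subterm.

Answer: beta at 1 : ((\w.w) (\q.3))

Trace:
step 0: ((\x.false) (let y = (let z = (\u.u) in ((\v.z) false)) in ((if true then (\w.w) else (\p.p)) (\q.3))))
step 1: [let@1.0] ((\x.false) (let y = ((\v.(\u.u)) false) in ((if true then (\w.w) else (\p.p)) (\q.3))))
step 2: [beta@1.0] ((\x.false) (let y = (\u.u) in ((if true then (\w.w) else (\p.p)) (\q.3))))
step 3: [let@1] ((\x.false) ((if true then (\w.w) else (\p.p)) (\q.3)))
step 4: [if@1.0] ((\x.false) ((\w.w) (\q.3)))
step 5: [beta@1] ((\x.false) (\q.3))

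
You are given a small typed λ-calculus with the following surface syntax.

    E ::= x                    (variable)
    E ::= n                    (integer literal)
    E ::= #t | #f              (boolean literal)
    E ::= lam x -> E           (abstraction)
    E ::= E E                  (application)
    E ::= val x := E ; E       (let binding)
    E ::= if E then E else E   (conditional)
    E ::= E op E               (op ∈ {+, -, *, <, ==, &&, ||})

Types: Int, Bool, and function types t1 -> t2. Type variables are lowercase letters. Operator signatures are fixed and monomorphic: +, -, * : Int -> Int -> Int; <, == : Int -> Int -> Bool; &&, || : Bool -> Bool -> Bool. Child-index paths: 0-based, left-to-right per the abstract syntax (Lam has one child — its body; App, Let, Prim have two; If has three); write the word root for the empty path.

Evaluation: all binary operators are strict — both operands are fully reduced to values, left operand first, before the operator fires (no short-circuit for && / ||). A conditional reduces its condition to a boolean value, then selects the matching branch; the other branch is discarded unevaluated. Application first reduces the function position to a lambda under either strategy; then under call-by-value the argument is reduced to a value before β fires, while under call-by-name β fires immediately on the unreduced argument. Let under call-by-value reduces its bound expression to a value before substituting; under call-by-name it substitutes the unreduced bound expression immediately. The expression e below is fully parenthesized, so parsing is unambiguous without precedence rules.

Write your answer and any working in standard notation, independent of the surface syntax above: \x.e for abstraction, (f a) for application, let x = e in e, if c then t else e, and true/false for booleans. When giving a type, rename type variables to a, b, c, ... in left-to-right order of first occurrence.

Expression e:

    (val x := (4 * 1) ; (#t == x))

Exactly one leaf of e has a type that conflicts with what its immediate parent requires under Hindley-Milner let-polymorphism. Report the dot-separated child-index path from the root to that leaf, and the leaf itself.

Derivation:
  unify Int ~ Int
  unify Int ~ Int
let x : Int
  unify Bool ~ Int
  FAIL: mismatch Bool ~ Int

Answer: 1.0 : true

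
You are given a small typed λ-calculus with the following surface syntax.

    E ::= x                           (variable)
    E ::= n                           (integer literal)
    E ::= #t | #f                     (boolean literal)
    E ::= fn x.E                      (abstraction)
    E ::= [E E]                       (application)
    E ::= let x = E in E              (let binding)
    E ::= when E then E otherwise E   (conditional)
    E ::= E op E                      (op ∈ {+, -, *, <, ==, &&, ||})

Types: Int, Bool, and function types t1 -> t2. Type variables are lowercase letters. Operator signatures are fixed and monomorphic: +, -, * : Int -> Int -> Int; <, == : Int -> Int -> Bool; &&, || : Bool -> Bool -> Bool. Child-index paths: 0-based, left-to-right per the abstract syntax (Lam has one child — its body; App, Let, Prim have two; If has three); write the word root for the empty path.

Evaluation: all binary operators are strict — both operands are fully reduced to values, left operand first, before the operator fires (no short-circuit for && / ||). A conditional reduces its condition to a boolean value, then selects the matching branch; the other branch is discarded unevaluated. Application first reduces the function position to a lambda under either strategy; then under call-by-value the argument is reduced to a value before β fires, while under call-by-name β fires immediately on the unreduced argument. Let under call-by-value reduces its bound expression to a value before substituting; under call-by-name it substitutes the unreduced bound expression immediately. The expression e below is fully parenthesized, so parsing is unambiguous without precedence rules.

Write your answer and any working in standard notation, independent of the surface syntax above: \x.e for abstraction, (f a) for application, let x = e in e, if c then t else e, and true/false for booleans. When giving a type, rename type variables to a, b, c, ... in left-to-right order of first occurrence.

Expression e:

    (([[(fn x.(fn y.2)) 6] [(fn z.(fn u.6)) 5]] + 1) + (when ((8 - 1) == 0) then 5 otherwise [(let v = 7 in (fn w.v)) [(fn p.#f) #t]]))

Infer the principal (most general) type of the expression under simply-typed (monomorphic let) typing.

Working:
\y._ : b -> Int
\x._ : a -> b -> Int
  unify a -> b -> Int ~ Int -> c
  unify a ~ Int
  unify b -> Int ~ c
_ _ : b -> Int
\u._ : e -> Int
\z._ : d -> e -> Int
  unify d -> e -> Int ~ Int -> f
  unify d ~ Int
  unify e -> Int ~ f
_ _ : e -> Int
  unify b -> Int ~ (e -> Int) -> g
  unify b ~ e -> Int
  unify Int ~ g
_ _ : Int
  unify Int ~ Int
  unify Int ~ Int
  unify Int ~ Int
  unify Int ~ Int
  unify Int ~ Int
  unify Int ~ Int
  unify Int ~ Int
  unify Bool ~ Bool
let v : Int
v : Int
\w._ : h -> Int
\p._ : i -> Bool
  unify i -> Bool ~ Bool -> j
  unify i ~ Bool
  unify Bool ~ j
_ _ : Bool
  unify h -> Int ~ Bool -> k
  unify h ~ Bool
  unify Int ~ k
_ _ : Int
  unify Int ~ Int
  unify Int ~ Int

Answer: Int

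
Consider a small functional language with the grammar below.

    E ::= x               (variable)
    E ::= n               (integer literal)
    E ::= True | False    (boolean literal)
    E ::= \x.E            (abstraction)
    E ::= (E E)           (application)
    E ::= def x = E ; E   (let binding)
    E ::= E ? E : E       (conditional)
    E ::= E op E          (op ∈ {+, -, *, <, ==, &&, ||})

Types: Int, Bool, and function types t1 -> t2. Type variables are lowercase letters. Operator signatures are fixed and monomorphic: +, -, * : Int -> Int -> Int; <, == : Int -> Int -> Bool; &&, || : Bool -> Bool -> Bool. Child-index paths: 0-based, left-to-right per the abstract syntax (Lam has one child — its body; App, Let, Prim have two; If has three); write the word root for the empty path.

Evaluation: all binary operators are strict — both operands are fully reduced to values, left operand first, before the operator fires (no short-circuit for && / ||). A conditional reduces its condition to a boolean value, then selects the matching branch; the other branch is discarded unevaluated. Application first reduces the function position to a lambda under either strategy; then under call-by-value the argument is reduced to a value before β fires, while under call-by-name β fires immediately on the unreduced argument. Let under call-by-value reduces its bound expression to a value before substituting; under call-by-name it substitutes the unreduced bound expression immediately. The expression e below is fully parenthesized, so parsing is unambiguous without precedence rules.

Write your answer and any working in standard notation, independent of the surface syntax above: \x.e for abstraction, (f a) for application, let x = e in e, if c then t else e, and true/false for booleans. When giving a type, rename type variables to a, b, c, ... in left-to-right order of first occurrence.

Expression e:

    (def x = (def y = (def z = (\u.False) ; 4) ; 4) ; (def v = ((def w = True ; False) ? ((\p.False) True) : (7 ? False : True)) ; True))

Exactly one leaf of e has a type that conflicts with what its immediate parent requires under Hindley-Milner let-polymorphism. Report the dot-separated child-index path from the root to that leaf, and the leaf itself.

Derivation:
\u._ : a -> Bool
let z : forall. a -> Bool
let y : Int
let x : Int
let w : Bool
  unify Bool ~ Bool
\p._ : b -> Bool
  unify b -> Bool ~ Bool -> c
  unify b ~ Bool
  unify Bool ~ c
_ _ : Bool
  unify Int ~ Bool
  FAIL: mismatch Int ~ Bool

Answer: 1.0.2.0 : 7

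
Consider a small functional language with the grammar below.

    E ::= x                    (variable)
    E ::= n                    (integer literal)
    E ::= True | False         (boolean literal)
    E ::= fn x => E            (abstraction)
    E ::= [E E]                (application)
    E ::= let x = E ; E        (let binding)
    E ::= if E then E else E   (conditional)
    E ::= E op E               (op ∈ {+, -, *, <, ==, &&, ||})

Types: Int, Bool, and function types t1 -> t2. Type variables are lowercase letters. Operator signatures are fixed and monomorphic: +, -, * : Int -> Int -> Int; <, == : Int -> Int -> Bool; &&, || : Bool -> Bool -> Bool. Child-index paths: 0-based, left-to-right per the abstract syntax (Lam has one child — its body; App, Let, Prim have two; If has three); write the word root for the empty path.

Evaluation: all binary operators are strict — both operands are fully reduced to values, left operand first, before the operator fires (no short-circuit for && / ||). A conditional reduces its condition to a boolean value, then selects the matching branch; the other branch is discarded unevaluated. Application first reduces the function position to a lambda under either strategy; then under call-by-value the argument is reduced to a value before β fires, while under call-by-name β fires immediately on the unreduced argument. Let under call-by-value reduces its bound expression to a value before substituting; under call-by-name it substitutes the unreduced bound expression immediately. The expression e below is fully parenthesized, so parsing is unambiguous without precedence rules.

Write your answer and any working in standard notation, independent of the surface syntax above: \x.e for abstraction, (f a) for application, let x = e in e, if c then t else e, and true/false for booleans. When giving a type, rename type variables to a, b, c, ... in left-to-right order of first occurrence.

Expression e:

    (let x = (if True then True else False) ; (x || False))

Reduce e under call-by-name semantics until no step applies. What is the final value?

Answer: true

Working:
step 0: (let x = (if true then true else false) in (x || false))
step 1: [let@root] ((if true then true else false) || false)
step 2: [if@0] (true || false)
step 3: [delta@root] true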